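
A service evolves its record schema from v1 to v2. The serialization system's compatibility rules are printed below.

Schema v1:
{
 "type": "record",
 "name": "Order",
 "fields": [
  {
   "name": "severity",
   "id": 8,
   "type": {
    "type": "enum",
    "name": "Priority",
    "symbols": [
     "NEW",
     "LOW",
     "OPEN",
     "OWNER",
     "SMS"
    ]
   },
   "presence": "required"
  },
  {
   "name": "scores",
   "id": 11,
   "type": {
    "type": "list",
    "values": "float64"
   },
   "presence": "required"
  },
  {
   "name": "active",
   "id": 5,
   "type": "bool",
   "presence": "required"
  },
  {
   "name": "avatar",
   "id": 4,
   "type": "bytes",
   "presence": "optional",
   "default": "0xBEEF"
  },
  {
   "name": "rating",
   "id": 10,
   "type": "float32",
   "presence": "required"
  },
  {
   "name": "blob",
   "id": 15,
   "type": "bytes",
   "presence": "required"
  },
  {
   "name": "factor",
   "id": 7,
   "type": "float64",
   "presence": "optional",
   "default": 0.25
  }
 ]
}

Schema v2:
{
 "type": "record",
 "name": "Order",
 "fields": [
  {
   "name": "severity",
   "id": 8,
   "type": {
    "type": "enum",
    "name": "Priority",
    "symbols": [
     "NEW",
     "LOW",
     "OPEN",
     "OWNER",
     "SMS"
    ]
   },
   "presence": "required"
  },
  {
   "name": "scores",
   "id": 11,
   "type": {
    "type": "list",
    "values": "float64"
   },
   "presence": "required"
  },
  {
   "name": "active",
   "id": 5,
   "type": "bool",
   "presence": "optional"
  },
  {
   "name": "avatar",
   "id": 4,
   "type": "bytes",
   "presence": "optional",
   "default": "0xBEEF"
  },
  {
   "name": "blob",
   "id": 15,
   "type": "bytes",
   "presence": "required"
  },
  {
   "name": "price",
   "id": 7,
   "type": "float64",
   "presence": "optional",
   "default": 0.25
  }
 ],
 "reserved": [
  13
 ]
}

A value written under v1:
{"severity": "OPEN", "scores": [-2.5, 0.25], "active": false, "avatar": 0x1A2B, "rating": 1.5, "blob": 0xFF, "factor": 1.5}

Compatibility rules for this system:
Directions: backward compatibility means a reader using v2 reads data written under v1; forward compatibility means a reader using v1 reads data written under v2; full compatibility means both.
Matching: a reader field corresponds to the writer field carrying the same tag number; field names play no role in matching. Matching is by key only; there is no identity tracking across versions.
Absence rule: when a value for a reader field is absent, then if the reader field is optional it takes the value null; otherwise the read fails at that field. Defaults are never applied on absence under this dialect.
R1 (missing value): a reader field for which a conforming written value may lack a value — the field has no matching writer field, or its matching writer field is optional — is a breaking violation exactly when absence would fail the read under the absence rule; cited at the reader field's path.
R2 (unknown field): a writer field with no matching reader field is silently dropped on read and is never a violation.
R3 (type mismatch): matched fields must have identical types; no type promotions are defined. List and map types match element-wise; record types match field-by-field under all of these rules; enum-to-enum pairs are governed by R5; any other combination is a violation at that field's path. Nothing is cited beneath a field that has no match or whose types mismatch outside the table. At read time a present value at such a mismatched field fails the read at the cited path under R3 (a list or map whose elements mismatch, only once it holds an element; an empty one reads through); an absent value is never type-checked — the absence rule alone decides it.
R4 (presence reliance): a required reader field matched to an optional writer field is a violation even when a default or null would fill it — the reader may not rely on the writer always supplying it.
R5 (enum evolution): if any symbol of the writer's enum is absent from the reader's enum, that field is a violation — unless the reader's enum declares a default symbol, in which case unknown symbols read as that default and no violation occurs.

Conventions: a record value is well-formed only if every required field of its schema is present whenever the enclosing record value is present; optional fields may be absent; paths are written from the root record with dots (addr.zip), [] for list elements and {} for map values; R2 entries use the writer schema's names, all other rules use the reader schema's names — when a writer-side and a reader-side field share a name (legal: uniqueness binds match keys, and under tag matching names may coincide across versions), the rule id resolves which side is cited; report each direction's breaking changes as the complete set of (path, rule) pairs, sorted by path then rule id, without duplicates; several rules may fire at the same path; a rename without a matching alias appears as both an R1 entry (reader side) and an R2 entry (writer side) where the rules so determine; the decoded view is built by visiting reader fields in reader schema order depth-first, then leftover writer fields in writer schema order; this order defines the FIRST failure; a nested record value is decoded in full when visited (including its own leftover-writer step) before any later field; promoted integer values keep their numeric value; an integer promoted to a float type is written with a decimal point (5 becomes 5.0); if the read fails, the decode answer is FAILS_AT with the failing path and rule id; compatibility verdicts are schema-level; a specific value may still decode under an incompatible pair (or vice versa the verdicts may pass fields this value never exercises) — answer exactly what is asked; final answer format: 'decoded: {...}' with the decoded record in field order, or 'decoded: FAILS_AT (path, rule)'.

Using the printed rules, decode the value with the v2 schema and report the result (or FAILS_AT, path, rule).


decoded: {"severity": "OPEN", "scores": [-2.5, 0.25], "active": false, "avatar": 0x1A2B, "blob": 0xFF, "price": 1.5}

in Order below, arrows point writer -> reader
migrating the Order value to v2:
  severity := "OPEN"
  scores := [-2.5, 0.25]
  active := false
  avatar := 0x1A2B
  blob := 0xFF
  price := 1.5 (from writer factor)
  writer rating: unmatched, discarded
  => decoded: {"severity": "OPEN", "scores": [-2.5, 0.25], "active": false, "avatar": 0x1A2B, "blob": 0xFF, "price": 1.5}
remaining Order differences; none change what is asked:
  field active in record Order: required changed to optional -> schema-level compatibility only; this Order value's decode is unchanged


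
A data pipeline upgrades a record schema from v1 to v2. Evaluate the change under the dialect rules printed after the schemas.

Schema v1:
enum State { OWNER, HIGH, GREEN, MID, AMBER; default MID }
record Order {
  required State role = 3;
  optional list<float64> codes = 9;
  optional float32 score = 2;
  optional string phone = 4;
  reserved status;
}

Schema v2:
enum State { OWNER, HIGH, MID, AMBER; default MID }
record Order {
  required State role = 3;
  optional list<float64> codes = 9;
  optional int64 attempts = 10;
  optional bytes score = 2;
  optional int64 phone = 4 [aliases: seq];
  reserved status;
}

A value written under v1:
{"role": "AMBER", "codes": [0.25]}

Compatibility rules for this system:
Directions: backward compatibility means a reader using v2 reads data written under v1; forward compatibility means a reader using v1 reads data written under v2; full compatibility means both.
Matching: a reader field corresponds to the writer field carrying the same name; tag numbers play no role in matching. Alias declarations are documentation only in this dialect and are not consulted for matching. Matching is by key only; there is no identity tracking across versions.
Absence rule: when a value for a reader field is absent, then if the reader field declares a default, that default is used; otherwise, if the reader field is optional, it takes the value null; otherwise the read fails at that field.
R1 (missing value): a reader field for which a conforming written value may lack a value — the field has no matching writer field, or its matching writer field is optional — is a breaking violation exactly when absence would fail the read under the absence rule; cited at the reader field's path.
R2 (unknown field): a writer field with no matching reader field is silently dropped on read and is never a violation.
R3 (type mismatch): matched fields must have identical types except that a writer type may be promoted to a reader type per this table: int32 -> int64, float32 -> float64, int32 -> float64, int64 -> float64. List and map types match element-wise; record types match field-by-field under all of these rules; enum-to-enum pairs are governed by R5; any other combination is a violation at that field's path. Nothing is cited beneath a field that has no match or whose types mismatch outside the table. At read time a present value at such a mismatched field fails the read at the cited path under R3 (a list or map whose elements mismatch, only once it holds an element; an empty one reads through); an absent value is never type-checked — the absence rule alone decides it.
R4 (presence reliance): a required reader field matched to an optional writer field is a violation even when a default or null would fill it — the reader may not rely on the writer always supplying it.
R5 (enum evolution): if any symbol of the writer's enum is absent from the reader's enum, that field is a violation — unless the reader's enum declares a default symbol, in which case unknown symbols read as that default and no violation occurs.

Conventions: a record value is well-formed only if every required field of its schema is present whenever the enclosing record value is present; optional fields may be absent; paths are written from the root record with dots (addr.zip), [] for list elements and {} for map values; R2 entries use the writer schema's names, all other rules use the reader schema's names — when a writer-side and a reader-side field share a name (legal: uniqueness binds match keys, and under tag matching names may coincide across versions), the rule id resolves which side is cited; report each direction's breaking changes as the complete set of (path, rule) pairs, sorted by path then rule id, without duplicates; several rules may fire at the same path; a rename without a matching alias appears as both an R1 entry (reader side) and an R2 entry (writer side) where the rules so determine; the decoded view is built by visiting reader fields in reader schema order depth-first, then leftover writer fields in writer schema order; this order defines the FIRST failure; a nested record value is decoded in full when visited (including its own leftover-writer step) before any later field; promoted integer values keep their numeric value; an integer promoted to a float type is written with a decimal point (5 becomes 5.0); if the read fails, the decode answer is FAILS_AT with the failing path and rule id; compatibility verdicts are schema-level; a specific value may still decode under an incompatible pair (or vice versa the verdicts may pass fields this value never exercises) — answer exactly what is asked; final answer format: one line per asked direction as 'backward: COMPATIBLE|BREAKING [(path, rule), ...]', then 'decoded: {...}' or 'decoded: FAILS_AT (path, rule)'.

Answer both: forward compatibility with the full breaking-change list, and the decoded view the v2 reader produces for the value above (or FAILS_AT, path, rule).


forward: BREAKING [(phone, R3), (score, R3)]; decoded: {"role": "AMBER", "codes": [0.25], "attempts": null, "score": null, "phone": null}

each type pair in Order: writer, then reader
forward analysis of Order with v1 as reader and v2 as writer:
  writer required, State -> State: reader role maps from writer role
  writer optional, list<float64> -> list<float64>: reader codes maps from writer codes
  writer optional, bytes -> float32: reader score maps from writer score
  writer optional, int64 -> string: reader phone maps from writer phone
  attempts (writer side), unknown to reader
  breaking: (phone, R3)
  breaking: (score, R3)
  forward on Order therefore BREAKING (2)
migrating the Order value to v2:
  role := "AMBER"
  codes := [0.25]
  attempts := null (not supplied -> null)
  score := null (not supplied -> null)
  phone := null (not supplied -> null)
  => decoded: {"role": "AMBER", "codes": [0.25], "attempts": null, "score": null, "phone": null}
the other Order changes do not affect what is asked:
  enum State (field role in record Order): symbol GREEN removed -> triggers nothing under Order's printed rules — same verdict


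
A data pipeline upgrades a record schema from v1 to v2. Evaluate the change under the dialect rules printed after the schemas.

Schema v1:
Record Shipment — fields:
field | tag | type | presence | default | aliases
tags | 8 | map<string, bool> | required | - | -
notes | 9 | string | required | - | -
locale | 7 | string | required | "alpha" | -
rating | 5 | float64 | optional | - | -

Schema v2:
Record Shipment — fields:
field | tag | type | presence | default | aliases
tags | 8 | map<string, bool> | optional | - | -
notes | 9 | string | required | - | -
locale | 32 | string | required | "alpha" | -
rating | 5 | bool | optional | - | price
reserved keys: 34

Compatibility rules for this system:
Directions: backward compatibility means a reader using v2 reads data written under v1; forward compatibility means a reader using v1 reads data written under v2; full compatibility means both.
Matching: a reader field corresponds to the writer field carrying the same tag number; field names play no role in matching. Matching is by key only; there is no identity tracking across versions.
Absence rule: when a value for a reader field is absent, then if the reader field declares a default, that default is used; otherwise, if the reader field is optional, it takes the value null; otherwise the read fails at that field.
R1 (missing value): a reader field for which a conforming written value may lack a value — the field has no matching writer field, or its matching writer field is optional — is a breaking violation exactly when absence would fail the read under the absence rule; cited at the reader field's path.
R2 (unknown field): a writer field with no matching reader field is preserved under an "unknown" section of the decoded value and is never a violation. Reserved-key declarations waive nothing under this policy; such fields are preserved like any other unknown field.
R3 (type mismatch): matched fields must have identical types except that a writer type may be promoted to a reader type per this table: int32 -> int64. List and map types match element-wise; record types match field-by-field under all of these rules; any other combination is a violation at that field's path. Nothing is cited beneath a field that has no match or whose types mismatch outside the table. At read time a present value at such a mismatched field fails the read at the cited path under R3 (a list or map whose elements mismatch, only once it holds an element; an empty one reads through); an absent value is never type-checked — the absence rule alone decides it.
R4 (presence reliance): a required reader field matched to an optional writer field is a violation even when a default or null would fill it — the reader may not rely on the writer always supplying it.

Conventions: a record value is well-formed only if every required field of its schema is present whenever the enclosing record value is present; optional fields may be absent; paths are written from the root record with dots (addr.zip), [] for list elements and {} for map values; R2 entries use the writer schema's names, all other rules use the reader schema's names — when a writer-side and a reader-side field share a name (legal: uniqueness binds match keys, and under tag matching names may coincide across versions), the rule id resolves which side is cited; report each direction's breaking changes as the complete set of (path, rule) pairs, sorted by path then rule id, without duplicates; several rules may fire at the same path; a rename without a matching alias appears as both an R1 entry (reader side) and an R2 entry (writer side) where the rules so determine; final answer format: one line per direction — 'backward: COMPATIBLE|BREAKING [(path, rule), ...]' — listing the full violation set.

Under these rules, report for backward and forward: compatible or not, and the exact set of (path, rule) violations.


backward: BREAKING [(rating, R3)]; forward: BREAKING [(rating, R3), (tags, R1), (tags, R4)]

each type pair in Shipment: writer, then reader
backward for Shipment (reader v2, writer v1):
  writer required, map<string, bool> -> map<string, bool>: reader tags maps from writer tags
  writer required, string -> string: reader notes maps from writer notes
  locale: no writer match
  writer optional, float64 -> bool: reader rating maps from writer rating
  locale (writer side), unknown to reader
  rule R3 violated at rating
  => 1 violation(s): backward is BREAKING for Shipment
forward for Shipment (reader v1, writer v2):
  writer optional, map<string, bool> -> map<string, bool>: reader tags maps from writer tags
  writer required, string -> string: reader notes maps from writer notes
  locale: no writer match
  writer optional, bool -> float64: reader rating maps from writer rating
  locale (writer side), unknown to reader
  rule R3 violated at rating
  rule R1 violated at tags
  rule R4 violated at tags
  => 3 violation(s): forward is BREAKING for Shipment


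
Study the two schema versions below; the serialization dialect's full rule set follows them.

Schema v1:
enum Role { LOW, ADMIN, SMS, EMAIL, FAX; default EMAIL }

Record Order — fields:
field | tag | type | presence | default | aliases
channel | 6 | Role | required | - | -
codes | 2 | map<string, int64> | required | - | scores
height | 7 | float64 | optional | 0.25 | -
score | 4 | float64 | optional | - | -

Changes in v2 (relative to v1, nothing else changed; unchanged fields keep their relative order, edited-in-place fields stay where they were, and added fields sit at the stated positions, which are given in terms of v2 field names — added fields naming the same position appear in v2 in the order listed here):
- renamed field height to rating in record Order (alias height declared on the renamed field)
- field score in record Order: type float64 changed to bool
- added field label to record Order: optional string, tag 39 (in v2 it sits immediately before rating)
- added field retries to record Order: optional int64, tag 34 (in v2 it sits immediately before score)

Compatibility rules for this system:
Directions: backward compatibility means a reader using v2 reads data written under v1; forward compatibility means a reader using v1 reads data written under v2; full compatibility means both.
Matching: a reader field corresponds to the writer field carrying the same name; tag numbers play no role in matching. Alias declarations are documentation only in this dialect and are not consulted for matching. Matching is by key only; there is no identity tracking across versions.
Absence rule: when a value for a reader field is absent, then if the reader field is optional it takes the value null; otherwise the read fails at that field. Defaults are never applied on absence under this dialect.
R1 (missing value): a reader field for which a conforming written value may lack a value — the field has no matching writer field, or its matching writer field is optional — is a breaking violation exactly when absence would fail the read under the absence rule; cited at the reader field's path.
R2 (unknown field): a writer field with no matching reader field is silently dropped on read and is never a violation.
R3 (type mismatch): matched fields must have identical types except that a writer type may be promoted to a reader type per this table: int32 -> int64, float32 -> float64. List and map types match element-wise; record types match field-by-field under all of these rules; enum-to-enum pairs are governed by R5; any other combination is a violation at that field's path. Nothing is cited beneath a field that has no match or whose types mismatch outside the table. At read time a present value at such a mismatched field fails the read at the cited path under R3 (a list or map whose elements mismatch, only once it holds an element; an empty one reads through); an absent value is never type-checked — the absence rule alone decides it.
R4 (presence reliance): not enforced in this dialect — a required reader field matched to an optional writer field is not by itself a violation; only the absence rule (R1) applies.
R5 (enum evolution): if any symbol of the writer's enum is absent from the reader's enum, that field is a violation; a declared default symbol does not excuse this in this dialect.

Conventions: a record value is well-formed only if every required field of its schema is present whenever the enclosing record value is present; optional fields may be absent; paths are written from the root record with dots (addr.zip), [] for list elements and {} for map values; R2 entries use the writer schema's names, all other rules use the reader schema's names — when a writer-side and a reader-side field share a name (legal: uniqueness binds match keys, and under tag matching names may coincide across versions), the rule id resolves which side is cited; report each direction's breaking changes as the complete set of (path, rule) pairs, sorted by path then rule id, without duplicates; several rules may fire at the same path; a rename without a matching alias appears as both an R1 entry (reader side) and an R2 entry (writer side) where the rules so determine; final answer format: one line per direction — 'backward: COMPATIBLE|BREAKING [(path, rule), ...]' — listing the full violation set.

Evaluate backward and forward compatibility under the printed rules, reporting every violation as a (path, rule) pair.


backward: BREAKING [(score, R3)]; forward: BREAKING [(score, R3)]

arrows below run writer -> reader for Order
checking backward for Order: reader v2 against writer v1:
  channel: Role -> Role, writer required; from channel
  codes: map<string, int64> -> map<string, int64>, writer required; from codes
  no writer field matches reader label
  no writer field matches reader rating
  no writer field matches reader retries
  score: float64 -> bool, writer optional; from score
  height (writer side), unknown to reader
  violation R3 at score
  => backward: BREAKING (1)
checking forward for Order: reader v1 against writer v2:
  channel: Role -> Role, writer required; from channel
  codes: map<string, int64> -> map<string, int64>, writer required; from codes
  no writer field matches reader height
  score: bool -> float64, writer optional; from score
  label (writer side), unknown to reader
  rating (writer side), unknown to reader
  retries (writer side), unknown to reader
  violation R3 at score
  => forward: BREAKING (1)


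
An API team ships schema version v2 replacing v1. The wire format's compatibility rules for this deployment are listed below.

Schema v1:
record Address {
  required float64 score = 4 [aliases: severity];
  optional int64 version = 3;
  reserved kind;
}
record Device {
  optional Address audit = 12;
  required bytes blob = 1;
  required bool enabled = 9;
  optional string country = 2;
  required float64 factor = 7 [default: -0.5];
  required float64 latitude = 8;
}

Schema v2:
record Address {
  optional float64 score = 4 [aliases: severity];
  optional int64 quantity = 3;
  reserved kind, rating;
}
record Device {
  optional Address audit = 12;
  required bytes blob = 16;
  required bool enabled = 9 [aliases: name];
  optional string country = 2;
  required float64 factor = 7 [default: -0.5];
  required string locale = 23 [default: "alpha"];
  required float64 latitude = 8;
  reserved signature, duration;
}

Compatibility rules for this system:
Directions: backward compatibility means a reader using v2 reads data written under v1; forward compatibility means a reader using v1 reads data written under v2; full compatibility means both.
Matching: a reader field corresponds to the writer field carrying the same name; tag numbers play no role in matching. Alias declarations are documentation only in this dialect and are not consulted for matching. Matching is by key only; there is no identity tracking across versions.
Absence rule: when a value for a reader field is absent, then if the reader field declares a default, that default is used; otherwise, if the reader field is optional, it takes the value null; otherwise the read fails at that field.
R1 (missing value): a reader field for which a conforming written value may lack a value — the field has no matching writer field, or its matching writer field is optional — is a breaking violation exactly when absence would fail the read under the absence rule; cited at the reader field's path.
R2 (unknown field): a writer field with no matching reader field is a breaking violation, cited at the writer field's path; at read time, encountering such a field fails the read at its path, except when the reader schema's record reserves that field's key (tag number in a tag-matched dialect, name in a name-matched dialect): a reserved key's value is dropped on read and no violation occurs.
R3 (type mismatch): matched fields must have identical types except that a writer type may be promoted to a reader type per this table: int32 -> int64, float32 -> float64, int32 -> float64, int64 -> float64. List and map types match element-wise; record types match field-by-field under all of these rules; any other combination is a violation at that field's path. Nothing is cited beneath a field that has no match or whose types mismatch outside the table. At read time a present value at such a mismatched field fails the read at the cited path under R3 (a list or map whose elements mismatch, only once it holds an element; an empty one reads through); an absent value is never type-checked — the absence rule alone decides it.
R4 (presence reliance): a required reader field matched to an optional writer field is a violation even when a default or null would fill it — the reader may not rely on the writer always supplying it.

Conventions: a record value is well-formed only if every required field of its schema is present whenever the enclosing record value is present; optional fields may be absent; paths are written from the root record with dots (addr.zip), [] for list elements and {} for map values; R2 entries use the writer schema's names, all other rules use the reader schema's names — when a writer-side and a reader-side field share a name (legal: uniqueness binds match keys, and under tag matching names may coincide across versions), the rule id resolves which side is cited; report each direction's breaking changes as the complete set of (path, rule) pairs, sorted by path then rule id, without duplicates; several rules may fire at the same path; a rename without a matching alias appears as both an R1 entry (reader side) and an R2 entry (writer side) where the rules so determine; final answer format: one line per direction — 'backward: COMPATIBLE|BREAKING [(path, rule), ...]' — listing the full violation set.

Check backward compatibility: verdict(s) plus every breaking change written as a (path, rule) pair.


backward: BREAKING [(audit.version, R2)]

in Device below, arrows point writer -> reader
backward for Device (reader v2, writer v1):
  audit: Address -> Address, writer optional; from audit
  blob: bytes -> bytes, writer required; from blob
  enabled: bool -> bool, writer required; from enabled
  country: string -> string, writer optional; from country
  factor: float64 -> float64, writer required; from factor
  locale: no writer-side match
  latitude: float64 -> float64, writer required; from latitude
  audit.score: float64 -> float64, writer required; from audit.score
  audit.quantity: no writer-side match
  writer field audit.version has no reader counterpart
  breaking: (audit.version, R2)
  backward on Device therefore BREAKING (1)
ruling out the remaining Device differences:
  field score in record Address: required changed to optional -> affects forward compatibility only, which is not asked
  added field locale to record Device: required string, tag 23, default "alpha" (in v2 it sits immediately before latitude) -> affects forward compatibility only, which is not asked
  field blob in record Device: tag 1 changed to 16 -> fires no rule on Device, leaving the asked answer as it is


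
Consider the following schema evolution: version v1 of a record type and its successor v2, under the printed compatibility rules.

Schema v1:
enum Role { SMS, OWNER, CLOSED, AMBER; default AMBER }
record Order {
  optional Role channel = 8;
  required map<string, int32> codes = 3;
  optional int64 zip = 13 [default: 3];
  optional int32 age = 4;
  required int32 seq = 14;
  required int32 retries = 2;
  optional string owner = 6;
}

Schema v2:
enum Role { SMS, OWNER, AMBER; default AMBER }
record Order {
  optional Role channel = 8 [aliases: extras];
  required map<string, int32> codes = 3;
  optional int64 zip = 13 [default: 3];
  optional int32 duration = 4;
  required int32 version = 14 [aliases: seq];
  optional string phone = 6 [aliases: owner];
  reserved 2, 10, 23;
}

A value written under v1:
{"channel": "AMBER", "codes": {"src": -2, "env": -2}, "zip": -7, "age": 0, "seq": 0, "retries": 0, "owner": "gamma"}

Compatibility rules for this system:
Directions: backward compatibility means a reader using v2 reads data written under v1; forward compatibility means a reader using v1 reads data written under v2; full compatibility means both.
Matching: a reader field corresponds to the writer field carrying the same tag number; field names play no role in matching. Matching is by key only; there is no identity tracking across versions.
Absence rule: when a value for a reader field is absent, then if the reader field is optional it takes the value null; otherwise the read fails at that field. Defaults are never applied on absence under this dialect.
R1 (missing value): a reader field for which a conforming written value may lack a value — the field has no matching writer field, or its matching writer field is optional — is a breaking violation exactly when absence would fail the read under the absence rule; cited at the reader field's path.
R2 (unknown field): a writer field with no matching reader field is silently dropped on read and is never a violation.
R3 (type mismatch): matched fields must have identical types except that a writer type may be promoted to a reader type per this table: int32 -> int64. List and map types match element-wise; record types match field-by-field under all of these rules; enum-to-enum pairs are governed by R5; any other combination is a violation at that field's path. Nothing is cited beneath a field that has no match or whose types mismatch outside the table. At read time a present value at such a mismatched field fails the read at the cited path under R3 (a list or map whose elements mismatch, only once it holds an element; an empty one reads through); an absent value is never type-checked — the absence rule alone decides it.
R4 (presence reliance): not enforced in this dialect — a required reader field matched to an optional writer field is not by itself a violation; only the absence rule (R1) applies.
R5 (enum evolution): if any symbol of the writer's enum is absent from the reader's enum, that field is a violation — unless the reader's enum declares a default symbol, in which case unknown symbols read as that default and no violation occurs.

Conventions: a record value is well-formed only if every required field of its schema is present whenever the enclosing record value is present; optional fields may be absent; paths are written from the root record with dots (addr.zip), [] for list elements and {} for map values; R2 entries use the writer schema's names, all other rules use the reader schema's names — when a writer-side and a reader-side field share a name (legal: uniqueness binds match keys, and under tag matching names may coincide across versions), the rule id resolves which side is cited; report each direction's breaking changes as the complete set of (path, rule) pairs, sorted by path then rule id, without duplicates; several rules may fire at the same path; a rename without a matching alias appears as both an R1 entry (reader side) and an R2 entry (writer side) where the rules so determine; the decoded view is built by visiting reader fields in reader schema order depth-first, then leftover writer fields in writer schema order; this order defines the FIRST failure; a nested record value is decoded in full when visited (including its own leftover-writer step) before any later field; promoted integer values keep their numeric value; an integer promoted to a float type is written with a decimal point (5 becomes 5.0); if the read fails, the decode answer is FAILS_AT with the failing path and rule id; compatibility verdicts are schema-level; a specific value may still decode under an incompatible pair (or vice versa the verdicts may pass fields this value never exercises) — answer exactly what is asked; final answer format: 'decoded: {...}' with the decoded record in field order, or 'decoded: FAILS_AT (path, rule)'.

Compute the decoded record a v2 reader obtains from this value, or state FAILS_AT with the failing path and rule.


decoded: {"channel": "AMBER", "codes": {"src": -2, "env": -2}, "zip": -7, "duration": 0, "version": 0, "phone": "gamma"}

in Order below, arrows point writer -> reader
decode walk for Order under reader schema v2:
  channel := "AMBER"
  codes := {"src": -2, "env": -2}
  zip := -7
  duration := 0 (from writer age)
  version := 0 (from writer seq)
  phone := "gamma" (from writer owner)
  writer retries: unmatched, discarded
  => decoded: {"channel": "AMBER", "codes": {"src": -2, "env": -2}, "zip": -7, "duration": 0, "version": 0, "phone": "gamma"}
the other Order changes do not affect what is asked:
  enum Role (field channel in record Order): symbol CLOSED removed -> inert under this dialect — no rule fires on Order and the result does not move


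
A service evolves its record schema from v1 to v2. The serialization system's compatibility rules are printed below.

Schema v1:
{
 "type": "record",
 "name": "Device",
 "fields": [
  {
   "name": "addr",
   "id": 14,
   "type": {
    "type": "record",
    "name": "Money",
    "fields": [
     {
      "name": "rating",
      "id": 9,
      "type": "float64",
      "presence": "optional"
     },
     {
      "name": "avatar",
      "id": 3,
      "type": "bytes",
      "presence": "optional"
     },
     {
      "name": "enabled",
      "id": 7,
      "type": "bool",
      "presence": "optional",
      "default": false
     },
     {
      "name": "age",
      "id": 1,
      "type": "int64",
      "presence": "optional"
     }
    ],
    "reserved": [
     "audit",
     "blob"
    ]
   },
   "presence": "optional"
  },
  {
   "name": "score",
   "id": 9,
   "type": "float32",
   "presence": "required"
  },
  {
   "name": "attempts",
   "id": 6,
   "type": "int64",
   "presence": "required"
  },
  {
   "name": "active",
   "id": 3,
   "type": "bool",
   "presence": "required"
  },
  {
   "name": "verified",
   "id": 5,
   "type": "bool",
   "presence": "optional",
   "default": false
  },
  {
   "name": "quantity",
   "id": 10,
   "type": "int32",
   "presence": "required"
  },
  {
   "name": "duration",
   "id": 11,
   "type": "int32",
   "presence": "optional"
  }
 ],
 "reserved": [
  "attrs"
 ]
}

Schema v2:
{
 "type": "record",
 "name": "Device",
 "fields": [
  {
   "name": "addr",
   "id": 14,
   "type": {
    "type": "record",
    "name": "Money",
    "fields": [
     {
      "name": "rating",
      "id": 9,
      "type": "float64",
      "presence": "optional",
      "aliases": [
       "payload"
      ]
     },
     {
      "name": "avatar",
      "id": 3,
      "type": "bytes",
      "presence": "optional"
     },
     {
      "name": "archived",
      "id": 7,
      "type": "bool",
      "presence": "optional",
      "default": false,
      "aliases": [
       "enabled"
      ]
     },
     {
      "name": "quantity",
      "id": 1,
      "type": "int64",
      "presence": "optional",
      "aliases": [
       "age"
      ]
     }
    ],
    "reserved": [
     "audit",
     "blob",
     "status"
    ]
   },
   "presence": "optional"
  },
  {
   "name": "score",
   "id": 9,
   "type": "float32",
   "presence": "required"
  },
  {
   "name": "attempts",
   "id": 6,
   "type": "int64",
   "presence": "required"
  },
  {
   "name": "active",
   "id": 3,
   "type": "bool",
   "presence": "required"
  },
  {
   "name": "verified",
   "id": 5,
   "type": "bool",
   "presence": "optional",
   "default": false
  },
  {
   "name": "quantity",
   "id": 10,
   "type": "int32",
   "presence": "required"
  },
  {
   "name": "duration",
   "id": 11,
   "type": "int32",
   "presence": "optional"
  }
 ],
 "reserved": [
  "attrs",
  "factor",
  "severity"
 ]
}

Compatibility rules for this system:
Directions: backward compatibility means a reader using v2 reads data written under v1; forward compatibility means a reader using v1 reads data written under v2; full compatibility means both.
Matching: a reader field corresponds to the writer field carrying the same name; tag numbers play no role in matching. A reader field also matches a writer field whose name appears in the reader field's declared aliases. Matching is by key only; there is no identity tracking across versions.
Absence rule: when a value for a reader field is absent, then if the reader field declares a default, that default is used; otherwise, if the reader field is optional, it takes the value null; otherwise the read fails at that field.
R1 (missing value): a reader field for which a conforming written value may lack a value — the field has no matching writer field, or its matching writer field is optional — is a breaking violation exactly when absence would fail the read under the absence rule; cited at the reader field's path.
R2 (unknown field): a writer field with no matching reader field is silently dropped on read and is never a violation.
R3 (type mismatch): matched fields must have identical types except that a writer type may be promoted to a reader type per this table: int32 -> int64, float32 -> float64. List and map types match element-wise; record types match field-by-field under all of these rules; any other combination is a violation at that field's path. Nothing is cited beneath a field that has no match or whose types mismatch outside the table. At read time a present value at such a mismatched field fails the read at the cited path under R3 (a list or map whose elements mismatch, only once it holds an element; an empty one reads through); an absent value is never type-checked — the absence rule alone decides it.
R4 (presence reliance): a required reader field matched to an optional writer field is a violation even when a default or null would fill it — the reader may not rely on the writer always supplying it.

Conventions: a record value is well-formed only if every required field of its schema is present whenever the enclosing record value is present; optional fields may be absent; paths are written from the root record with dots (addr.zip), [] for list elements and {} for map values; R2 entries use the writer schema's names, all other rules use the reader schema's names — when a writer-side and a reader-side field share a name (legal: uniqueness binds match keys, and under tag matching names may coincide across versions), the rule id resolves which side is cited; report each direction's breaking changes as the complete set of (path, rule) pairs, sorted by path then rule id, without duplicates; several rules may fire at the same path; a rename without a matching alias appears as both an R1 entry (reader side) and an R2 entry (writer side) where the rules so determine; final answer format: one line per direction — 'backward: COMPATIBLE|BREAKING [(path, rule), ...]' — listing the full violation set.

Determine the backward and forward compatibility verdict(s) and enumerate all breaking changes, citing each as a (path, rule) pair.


backward: COMPATIBLE []; forward: COMPATIBLE []

each type pair in Device: writer, then reader
checking backward for Device: reader v2 against writer v1:
  addr <- addr (Money -> Money, writer optional)
  score <- score (float32 -> float32, writer required)
  attempts <- attempts (int64 -> int64, writer required)
  active <- active (bool -> bool, writer required)
  verified <- verified (bool -> bool, writer optional)
  quantity <- quantity (int32 -> int32, writer required)
  duration <- duration (int32 -> int32, writer optional)
  addr.rating <- addr.rating (float64 -> float64, writer optional)
  addr.avatar <- addr.avatar (bytes -> bytes, writer optional)
  addr.archived <- addr.enabled (bool -> bool, writer optional)
  addr.quantity <- addr.age (int64 -> int64, writer optional)
  => backward: COMPATIBLE
checking forward for Device: reader v1 against writer v2:
  addr <- addr (Money -> Money, writer optional)
  score <- score (float32 -> float32, writer required)
  attempts <- attempts (int64 -> int64, writer required)
  active <- active (bool -> bool, writer required)
  verified <- verified (bool -> bool, writer optional)
  quantity <- quantity (int32 -> int32, writer required)
  duration <- duration (int32 -> int32, writer optional)
  addr.rating <- addr.rating (float64 -> float64, writer optional)
  addr.avatar <- addr.avatar (bytes -> bytes, writer optional)
  addr.enabled: no writer match
  addr.age: no writer match
  leftover writer field: addr.archived
  leftover writer field: addr.quantity
  => forward: COMPATIBLE
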